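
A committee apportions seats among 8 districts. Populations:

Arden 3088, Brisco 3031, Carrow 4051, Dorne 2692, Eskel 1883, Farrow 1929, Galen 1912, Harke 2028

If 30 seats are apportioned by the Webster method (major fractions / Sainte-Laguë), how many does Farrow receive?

Standard divisor 20614/30 ≈ 687.133; standard quotas: Arden 4.494, Brisco 4.411, Carrow 5.896, Dorne 3.918, Eskel 2.740, Farrow 2.807, Galen 2.783, Harke 2.951.
Rounding to the nearest integer gives Arden 4, Brisco 4, Carrow 6, Dorne 4, Eskel 3, Farrow 3, Galen 3, Harke 3 — total 30, matching the house size, so no adjustment is needed.
Farrow receives 3.

3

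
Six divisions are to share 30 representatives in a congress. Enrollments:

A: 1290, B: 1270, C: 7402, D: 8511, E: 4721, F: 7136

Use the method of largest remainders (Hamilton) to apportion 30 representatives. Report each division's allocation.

A 1; B 1; C 7; D 9; E 5; F 7

Standard divisor: 30330 ÷ 30 = 1011.
Standard quotas: A 1.2760, B 1.2562, C 7.3215, D 8.4184, E 4.6696, F 7.0584.
Lower quotas: A 1, B 1, C 7, D 8, E 4, F 7 (sum 28, leaving 2 seats).
Remainders in descending order: E 0.6696, D 0.4184, C 0.3215, A 0.2760, B 0.2562, F 0.0584.
Largest remainders: E, D receive the extra seats.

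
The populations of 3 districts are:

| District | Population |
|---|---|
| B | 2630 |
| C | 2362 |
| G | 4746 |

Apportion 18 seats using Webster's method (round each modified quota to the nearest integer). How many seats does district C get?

4

Standard divisor 9738/18 ≈ 541; standard quotas: B 4.861, C 4.366, G 8.773.
Rounding to the nearest integer gives B 5, C 4, G 9 — total 18, matching the house size, so no adjustment is needed.
C receives 4.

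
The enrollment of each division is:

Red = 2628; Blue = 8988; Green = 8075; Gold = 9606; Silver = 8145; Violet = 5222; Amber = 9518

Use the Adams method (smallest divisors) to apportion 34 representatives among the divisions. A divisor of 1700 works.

Red=2, Blue=6, Green=5, Gold=6, Silver=5, Violet=4, Amber=6

With modified divisor 1700: modified quotas Red 1.546, Blue 5.287, Green 4.750, Gold 5.651, Silver 4.791, Violet 3.072, Amber 5.599.
Rounding up: Red 2, Blue 6, Green 5, Gold 6, Silver 5, Violet 4, Amber 6 (total 34).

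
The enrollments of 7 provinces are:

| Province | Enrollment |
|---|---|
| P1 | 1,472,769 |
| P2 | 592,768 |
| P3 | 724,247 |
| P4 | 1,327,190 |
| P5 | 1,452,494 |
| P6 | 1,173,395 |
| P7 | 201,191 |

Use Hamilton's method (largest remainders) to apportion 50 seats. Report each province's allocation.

Standard divisor: 6944054 ÷ 50 ≈ 138881.08.
Standard quotas: P1 10.6045, P2 4.2682, P3 5.2149, P4 9.5563, P5 10.4585, P6 8.4489, P7 1.4487.
Lower quotas: P1 10, P2 4, P3 5, P4 9, P5 10, P6 8, P7 1 (sum 47, leaving 3 seats).
Remainders in descending order: P1 0.6045, P4 0.5563, P5 0.4585, P6 0.4489, P7 0.4487, P2 0.2682, P3 0.2149.
Largest remainders: P1, P4, P5 receive the extra seats.

P1=11; P2=4; P3=5; P4=10; P5=11; P6=8; P7=1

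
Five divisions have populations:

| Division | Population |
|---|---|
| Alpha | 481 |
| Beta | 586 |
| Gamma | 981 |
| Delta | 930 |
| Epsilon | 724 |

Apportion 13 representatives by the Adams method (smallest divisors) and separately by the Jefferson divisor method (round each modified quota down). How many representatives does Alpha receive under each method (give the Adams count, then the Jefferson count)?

2 and 1

Adams: Alpha 2, Beta 2, Gamma 3, Delta 3, Epsilon 3.
Jefferson: Alpha 1, Beta 2, Gamma 4, Delta 3, Epsilon 3.
Alpha gets 2 under Adams and 1 under Jefferson.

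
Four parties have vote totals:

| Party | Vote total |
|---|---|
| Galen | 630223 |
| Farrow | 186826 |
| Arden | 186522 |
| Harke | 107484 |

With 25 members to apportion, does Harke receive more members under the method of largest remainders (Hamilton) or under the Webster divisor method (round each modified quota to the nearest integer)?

Hamilton

Hamilton: Galen 14, Farrow 4, Arden 4, Harke 3.
Webster: Galen 15, Farrow 4, Arden 4, Harke 2.
Harke gets 3 under Hamilton and 2 under Webster.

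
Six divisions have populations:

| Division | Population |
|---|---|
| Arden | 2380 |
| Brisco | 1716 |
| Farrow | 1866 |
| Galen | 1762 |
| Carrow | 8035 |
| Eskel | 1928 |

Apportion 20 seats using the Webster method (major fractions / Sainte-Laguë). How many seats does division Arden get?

Standard divisor 17687/20 ≈ 884.35; standard quotas: Arden 2.691, Brisco 1.940, Farrow 2.110, Galen 1.992, Carrow 9.086, Eskel 2.180.
Rounding to the nearest integer gives Arden 3, Brisco 2, Farrow 2, Galen 2, Carrow 9, Eskel 2 — total 20, matching the house size, so no adjustment is needed.
Arden receives 3.

3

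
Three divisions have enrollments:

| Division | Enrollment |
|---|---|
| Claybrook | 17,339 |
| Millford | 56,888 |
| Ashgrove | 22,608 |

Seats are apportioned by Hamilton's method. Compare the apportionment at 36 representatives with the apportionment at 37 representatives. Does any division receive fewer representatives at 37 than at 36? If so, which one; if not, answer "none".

Claybrook

At 36 seats: Claybrook 7, Millford 21, Ashgrove 8.
At 37 seats: Claybrook 6, Millford 22, Ashgrove 9.
Claybrook drops from 7 to 6.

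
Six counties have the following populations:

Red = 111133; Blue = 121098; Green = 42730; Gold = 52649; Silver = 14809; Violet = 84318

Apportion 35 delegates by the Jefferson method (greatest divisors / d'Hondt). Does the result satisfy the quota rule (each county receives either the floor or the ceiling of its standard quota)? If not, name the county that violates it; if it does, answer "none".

none

Standard quotas: Red 9.115, Blue 9.932, Green 3.505, Gold 4.318, Silver 1.215, Violet 6.916.
Jefferson allocation: Red 10, Blue 10, Green 3, Gold 4, Silver 1, Violet 7.
Every allocation lies between the lower and upper quota.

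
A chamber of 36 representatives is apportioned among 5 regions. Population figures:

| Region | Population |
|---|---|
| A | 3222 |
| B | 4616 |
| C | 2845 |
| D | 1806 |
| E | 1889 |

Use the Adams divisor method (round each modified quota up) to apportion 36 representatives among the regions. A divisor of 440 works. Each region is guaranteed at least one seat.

With modified divisor 440: modified quotas A 7.323, B 10.491, C 6.466, D 4.105, E 4.293.
Rounding up: A 8, B 11, C 7, D 5, E 5 (total 36).

A 8, B 11, C 7, D 5, E 5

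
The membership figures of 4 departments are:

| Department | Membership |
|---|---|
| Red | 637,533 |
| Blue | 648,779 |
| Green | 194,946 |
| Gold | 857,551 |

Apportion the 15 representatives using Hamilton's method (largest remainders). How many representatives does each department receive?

Total 2338809; standard divisor 2338809/15 ≈ 155920.6.
Standard quotas: Red 4.0888, Blue 4.1610, Green 1.2503, Gold 5.4999.
Lower quotas: Red 4, Blue 4, Green 1, Gold 5 (sum 14, leaving 1 seat).
Remainders in descending order: Gold 0.4999, Green 0.2503, Blue 0.1610, Red 0.0888.
The surplus seat goes to Gold.

Red=4, Blue=4, Green=1, Gold=6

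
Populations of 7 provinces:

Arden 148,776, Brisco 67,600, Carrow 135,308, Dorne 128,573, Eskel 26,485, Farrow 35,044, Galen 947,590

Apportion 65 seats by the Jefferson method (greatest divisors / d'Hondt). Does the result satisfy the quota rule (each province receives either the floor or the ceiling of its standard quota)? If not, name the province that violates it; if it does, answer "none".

Galen

Standard quotas: Arden 6.493, Brisco 2.950, Carrow 5.905, Dorne 5.611, Eskel 1.156, Farrow 1.529, Galen 41.355.
Jefferson allocation: Arden 6, Brisco 3, Carrow 6, Dorne 5, Eskel 1, Farrow 1, Galen 43.
Galen has quota 41.355 (lower 41, upper 42) but receives 43 — outside the quota interval.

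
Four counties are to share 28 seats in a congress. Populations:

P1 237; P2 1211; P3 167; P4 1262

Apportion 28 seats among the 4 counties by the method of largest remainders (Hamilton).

P1=2, P2=12, P3=2, P4=12

The standard divisor is 2877/28 ≈ 102.75.
Standard quotas: P1 2.307, P2 11.786, P3 1.625, P4 12.282.
Lower quotas: P1 2, P2 11, P3 1, P4 12 (sum 26, leaving 2 seats).
Remainders in descending order: P2 0.786, P3 0.625, P1 0.307, P4 0.282.
The surplus seats go to P2, P3.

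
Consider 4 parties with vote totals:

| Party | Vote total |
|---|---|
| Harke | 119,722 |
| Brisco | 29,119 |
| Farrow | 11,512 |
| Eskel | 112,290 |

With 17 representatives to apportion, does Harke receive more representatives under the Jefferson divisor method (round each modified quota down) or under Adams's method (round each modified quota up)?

Jefferson: Harke 8, Brisco 2, Farrow 0, Eskel 7.
Adams: Harke 7, Brisco 2, Farrow 1, Eskel 7.
Harke gets 8 under Jefferson and 7 under Adams.

Jefferson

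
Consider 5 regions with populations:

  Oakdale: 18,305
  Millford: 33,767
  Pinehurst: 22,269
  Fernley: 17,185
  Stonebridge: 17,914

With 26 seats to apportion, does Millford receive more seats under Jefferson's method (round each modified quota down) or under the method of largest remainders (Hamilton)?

Jefferson

Jefferson: Oakdale 4, Millford 9, Pinehurst 5, Fernley 4, Stonebridge 4.
Hamilton: Oakdale 5, Millford 8, Pinehurst 5, Fernley 4, Stonebridge 4.
Millford gets 9 under Jefferson and 8 under Hamilton.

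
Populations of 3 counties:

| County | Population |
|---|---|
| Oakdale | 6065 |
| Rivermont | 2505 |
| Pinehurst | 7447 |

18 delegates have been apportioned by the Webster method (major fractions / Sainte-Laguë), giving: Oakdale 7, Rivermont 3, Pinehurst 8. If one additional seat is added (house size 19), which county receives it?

Pinehurst

Priority for the next seat is population ÷ (current seats + 0.5).
Priorities: Oakdale 808.667, Rivermont 715.714, Pinehurst 876.118.
Highest priority: Pinehurst.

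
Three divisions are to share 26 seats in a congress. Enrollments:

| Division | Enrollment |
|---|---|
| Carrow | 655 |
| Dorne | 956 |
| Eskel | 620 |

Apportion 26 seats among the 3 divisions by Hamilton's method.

Carrow=8, Dorne=11, Eskel=7

Standard divisor: 2231 ÷ 26 ≈ 85.808.
Standard quotas: Carrow 7.633, Dorne 11.141, Eskel 7.225.
Lower quotas: Carrow 7, Dorne 11, Eskel 7 (sum 25, leaving 1 seat).
Remainders in descending order: Carrow 0.633, Eskel 0.225, Dorne 0.141.
Largest remainder: Carrow receives the extra seat.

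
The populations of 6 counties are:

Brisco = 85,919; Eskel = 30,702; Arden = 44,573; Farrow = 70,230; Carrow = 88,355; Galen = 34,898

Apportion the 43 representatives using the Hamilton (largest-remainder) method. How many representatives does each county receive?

Brisco=10, Eskel=4, Arden=5, Farrow=9, Carrow=11, Galen=4

The standard divisor is 354677/43 ≈ 8248.302.
Standard quotas: Brisco 10.4166, Eskel 3.7222, Arden 5.4039, Farrow 8.5145, Carrow 10.7119, Galen 4.2309.
Lower quotas: Brisco 10, Eskel 3, Arden 5, Farrow 8, Carrow 10, Galen 4 (sum 40, leaving 3 seats).
Remainders in descending order: Eskel 0.7222, Carrow 0.7119, Farrow 0.5145, Brisco 0.4166, Arden 0.4039, Galen 0.2309.
Largest remainders: Eskel, Carrow, Farrow receive the extra seats.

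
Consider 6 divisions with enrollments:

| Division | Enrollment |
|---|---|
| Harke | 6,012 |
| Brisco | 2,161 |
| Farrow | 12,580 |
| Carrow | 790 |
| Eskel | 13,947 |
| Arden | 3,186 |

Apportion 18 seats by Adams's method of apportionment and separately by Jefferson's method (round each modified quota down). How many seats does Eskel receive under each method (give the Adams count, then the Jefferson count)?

Adams: Harke 3, Brisco 1, Farrow 5, Carrow 1, Eskel 6, Arden 2.
Jefferson: Harke 3, Brisco 1, Farrow 6, Carrow 0, Eskel 7, Arden 1.
Eskel gets 6 under Adams and 7 under Jefferson.

6 and 7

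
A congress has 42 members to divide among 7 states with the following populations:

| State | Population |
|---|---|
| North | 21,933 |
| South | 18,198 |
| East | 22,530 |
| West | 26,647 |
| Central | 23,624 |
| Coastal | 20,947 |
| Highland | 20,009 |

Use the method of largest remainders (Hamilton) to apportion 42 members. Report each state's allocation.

North 6, South 5, East 6, West 7, Central 6, Coastal 6, Highland 6

The standard divisor is 153888/42 = 3664.
Standard quotas: North 5.9861, South 4.9667, East 6.1490, West 7.2727, Central 6.4476, Coastal 5.7170, Highland 5.4610.
Lower quotas: North 5, South 4, East 6, West 7, Central 6, Coastal 5, Highland 5 (sum 38, leaving 4 seats).
Remainders in descending order: North 0.9861, South 0.9667, Coastal 0.7170, Highland 0.4610, Central 0.4476, West 0.2727, East 0.1490.
The surplus seats go to North, South, Coastal, Highland.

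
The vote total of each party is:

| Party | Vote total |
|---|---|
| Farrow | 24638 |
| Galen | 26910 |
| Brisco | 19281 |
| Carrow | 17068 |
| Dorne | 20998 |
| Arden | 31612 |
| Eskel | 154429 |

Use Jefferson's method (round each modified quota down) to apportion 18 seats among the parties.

Standard divisor 294936/18 ≈ 16385.333; standard quotas: Farrow 1.504, Galen 1.642, Brisco 1.177, Carrow 1.042, Dorne 1.282, Arden 1.929, Eskel 9.425.
Rounding down gives 1, 1, 1, 1, 1, 1, 9 = 15 seats, so the divisor must be adjusted.
With modified divisor 13700: modified quotas Farrow 1.798, Galen 1.964, Brisco 1.407, Carrow 1.246, Dorne 1.533, Arden 2.307, Eskel 11.272.
Rounding down: Farrow 1, Galen 1, Brisco 1, Carrow 1, Dorne 1, Arden 2, Eskel 11 (total 18).

Farrow 1, Galen 1, Brisco 1, Carrow 1, Dorne 1, Arden 2, Eskel 11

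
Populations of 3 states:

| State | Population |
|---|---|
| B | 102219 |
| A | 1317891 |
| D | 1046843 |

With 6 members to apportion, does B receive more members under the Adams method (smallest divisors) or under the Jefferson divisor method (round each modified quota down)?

Adams: B 1, A 3, D 2.
Jefferson: B 0, A 3, D 3.
B gets 1 under Adams and 0 under Jefferson.

Adams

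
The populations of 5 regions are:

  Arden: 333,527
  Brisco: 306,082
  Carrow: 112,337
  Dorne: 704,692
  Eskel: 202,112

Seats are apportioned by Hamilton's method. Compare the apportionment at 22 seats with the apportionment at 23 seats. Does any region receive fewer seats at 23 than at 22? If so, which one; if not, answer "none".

Carrow

At 22 seats: Arden 4, Brisco 4, Carrow 2, Dorne 9, Eskel 3.
At 23 seats: Arden 5, Brisco 4, Carrow 1, Dorne 10, Eskel 3.
Carrow drops from 2 to 1.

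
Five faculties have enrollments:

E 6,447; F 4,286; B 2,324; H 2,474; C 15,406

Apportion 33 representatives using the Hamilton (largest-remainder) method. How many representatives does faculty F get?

Standard divisor: 30937 ÷ 33 ≈ 937.485.
Standard quotas: E 6.8769, F 4.5718, B 2.4790, H 2.6390, C 16.4333.
Lower quotas: E 6, F 4, B 2, H 2, C 16 (sum 30, leaving 3 seats).
Remainders in descending order: E 0.8769, H 0.6390, F 0.5718, B 0.4790, C 0.4333.
The surplus seats go to E, H, F.
F receives 5.

5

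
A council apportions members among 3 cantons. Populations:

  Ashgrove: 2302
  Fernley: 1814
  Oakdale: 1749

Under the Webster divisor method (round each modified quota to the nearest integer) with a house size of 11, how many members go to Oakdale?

3

Standard divisor 5865/11 ≈ 533.182; standard quotas: Ashgrove 4.317, Fernley 3.402, Oakdale 3.280.
Rounding to the nearest integer gives 4, 3, 3 = 10 seats, so the divisor must be adjusted.
With modified divisor 515: modified quotas Ashgrove 4.470, Fernley 3.522, Oakdale 3.396.
Rounding to the nearest integer: Ashgrove 4, Fernley 4, Oakdale 3 (total 11).
Oakdale receives 3.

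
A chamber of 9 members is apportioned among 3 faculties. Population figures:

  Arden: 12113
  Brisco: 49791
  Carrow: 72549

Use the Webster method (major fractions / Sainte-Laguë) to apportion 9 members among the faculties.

Arden 1; Brisco 3; Carrow 5

Standard divisor 134453/9 ≈ 14939.222; standard quotas: Arden 0.811, Brisco 3.333, Carrow 4.856.
Rounding to the nearest integer gives Arden 1, Brisco 3, Carrow 5 — total 9, matching the house size, so no adjustment is needed.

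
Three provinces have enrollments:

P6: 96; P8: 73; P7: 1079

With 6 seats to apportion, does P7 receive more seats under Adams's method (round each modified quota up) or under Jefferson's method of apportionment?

Adams: P6 1, P8 1, P7 4.
Jefferson: P6 0, P8 0, P7 6.
P7 gets 4 under Adams and 6 under Jefferson.

Jefferson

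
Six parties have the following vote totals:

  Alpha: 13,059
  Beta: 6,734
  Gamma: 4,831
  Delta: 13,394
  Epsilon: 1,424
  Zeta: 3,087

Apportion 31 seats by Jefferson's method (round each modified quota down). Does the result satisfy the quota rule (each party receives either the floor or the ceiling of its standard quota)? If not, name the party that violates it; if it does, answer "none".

none

Standard quotas: Alpha 9.519, Beta 4.909, Gamma 3.521, Delta 9.763, Epsilon 1.038, Zeta 2.250.
Jefferson allocation: Alpha 10, Beta 5, Gamma 3, Delta 10, Epsilon 1, Zeta 2.
Every allocation lies between the lower and upper quota.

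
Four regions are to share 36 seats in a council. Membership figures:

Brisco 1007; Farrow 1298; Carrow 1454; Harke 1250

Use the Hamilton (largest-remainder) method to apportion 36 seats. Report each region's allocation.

Brisco: 7; Farrow: 9; Carrow: 11; Harke: 9

Total 5009; standard divisor 5009/36 ≈ 139.139.
Standard quotas: Brisco 7.237, Farrow 9.329, Carrow 10.450, Harke 8.984.
Lower quotas: Brisco 7, Farrow 9, Carrow 10, Harke 8 (sum 34, leaving 2 seats).
Remainders in descending order: Harke 0.984, Carrow 0.450, Farrow 0.329, Brisco 0.237.
Largest remainders: Harke, Carrow receive the extra seats.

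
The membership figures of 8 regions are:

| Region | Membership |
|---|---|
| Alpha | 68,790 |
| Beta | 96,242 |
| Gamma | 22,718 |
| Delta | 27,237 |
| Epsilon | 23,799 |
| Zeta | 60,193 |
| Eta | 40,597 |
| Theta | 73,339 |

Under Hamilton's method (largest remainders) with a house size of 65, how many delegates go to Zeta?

9

Standard divisor: 412915 ÷ 65 ≈ 6352.538.
Standard quotas: Alpha 10.8287, Beta 15.1502, Gamma 3.5762, Delta 4.2876, Epsilon 3.7464, Zeta 9.4754, Eta 6.3907, Theta 11.5448.
Lower quotas: Alpha 10, Beta 15, Gamma 3, Delta 4, Epsilon 3, Zeta 9, Eta 6, Theta 11 (sum 61, leaving 4 seats).
Remainders in descending order: Alpha 0.8287, Epsilon 0.7464, Gamma 0.5762, Theta 0.5448, Zeta 0.4754, Eta 0.3907, Delta 0.2876, Beta 0.1502.
The surplus seats go to Alpha, Epsilon, Gamma, Theta.
Zeta receives 9.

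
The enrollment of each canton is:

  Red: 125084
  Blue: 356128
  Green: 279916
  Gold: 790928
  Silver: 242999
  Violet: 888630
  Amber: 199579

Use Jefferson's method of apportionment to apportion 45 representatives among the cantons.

Red 2; Blue 5; Green 4; Gold 13; Silver 4; Violet 14; Amber 3

Standard divisor 2883264/45 ≈ 64072.533; standard quotas: Red 1.952, Blue 5.558, Green 4.369, Gold 12.344, Silver 3.793, Violet 13.869, Amber 3.115.
Rounding down gives 1, 5, 4, 12, 3, 13, 3 = 41 seats, so the divisor must be adjusted.
With modified divisor 60100: modified quotas Red 2.081, Blue 5.926, Green 4.658, Gold 13.160, Silver 4.043, Violet 14.786, Amber 3.321.
Rounding down: Red 2, Blue 5, Green 4, Gold 13, Silver 4, Violet 14, Amber 3 (total 45).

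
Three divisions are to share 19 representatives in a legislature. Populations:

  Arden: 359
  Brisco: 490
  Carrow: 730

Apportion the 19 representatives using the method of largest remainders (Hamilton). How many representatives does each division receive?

Arden 4, Brisco 6, Carrow 9

Total 1579; standard divisor 1579/19 ≈ 83.105.
Standard quotas: Arden 4.320, Brisco 5.896, Carrow 8.784.
Lower quotas: Arden 4, Brisco 5, Carrow 8 (sum 17, leaving 2 seats).
Remainders in descending order: Brisco 0.896, Carrow 0.784, Arden 0.320.
Largest remainders: Brisco, Carrow receive the extra seats.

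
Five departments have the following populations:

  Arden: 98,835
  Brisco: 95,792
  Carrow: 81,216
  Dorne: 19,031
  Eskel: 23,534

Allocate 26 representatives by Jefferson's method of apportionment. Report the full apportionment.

Arden: 8, Brisco: 8, Carrow: 7, Dorne: 1, Eskel: 2

Standard divisor 318408/26 ≈ 12246.462; standard quotas: Arden 8.070, Brisco 7.822, Carrow 6.632, Dorne 1.554, Eskel 1.922.
Rounding down gives 8, 7, 6, 1, 1 = 23 seats, so the divisor must be adjusted.
With modified divisor 11300: modified quotas Arden 8.746, Brisco 8.477, Carrow 7.187, Dorne 1.684, Eskel 2.083.
Rounding down: Arden 8, Brisco 8, Carrow 7, Dorne 1, Eskel 2 (total 26).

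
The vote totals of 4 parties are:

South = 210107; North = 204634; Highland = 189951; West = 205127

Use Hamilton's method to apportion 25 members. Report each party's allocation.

Total 809819; standard divisor 809819/25 ≈ 32392.76.
Standard quotas: South 6.4862, North 6.3173, Highland 5.8640, West 6.3325.
Lower quotas: South 6, North 6, Highland 5, West 6 (sum 23, leaving 2 seats).
Remainders in descending order: Highland 0.8640, South 0.4862, West 0.3325, North 0.3173.
The surplus seats go to Highland, South.

South 7, North 6, Highland 6, West 6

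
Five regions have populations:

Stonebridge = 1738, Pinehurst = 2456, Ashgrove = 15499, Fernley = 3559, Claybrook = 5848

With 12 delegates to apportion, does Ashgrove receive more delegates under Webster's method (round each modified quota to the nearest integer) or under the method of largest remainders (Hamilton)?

Webster

Webster: Stonebridge 1, Pinehurst 1, Ashgrove 7, Fernley 1, Claybrook 2.
Hamilton: Stonebridge 1, Pinehurst 1, Ashgrove 6, Fernley 2, Claybrook 2.
Ashgrove gets 7 under Webster and 6 under Hamilton.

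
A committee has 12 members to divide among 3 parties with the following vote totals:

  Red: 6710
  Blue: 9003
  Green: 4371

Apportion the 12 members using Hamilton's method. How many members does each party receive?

Red 4; Blue 5; Green 3

The standard divisor is 20084/12 ≈ 1673.667.
Standard quotas: Red 4.0092, Blue 5.3792, Green 2.6116.
Lower quotas: Red 4, Blue 5, Green 2 (sum 11, leaving 1 seat).
Remainders in descending order: Green 0.6116, Blue 0.3792, Red 0.0092.
The surplus seat goes to Green.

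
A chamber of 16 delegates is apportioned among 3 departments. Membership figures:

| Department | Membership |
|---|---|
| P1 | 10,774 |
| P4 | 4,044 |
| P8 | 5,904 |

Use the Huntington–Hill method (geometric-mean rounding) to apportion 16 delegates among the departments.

P1 8; P4 3; P8 5

With divisor 1295: modified quotas P1 8.320, P4 3.123, P8 4.559.
Geometric-mean thresholds: P1 √(8·9)=8.485, P4 √(3·4)=3.464, P8 √(4·5)=4.472.
Each quota rounded against its threshold gives P1 8, P4 3, P8 5 (total 16).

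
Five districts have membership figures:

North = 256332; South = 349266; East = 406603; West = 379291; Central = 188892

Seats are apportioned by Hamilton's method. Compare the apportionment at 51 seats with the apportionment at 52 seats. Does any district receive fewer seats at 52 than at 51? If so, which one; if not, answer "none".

At 51 seats: North 9, South 11, East 13, West 12, Central 6.
At 52 seats: North 8, South 12, East 13, West 13, Central 6.
North drops from 9 to 8.

North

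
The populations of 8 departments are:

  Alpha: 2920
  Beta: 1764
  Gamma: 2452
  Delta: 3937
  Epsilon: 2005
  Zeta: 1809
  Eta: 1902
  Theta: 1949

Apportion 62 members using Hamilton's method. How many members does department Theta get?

6

Total 18738; standard divisor 18738/62 ≈ 302.226.
Standard quotas: Alpha 9.662, Beta 5.837, Gamma 8.113, Delta 13.027, Epsilon 6.634, Zeta 5.986, Eta 6.293, Theta 6.449.
Lower quotas: Alpha 9, Beta 5, Gamma 8, Delta 13, Epsilon 6, Zeta 5, Eta 6, Theta 6 (sum 58, leaving 4 seats).
Remainders in descending order: Zeta 0.986, Beta 0.837, Alpha 0.662, Epsilon 0.634, Theta 0.449, Eta 0.293, Gamma 0.113, Delta 0.027.
Largest remainders: Zeta, Beta, Alpha, Epsilon receive the extra seats.
Theta receives 6.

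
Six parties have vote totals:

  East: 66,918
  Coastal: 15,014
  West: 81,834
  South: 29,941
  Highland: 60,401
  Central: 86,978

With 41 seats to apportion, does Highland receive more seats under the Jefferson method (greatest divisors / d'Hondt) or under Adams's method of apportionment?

Jefferson: East 8, Coastal 1, West 10, South 3, Highland 8, Central 11.
Adams: East 8, Coastal 2, West 10, South 4, Highland 7, Central 10.
Highland gets 8 under Jefferson and 7 under Adams.

Jefferson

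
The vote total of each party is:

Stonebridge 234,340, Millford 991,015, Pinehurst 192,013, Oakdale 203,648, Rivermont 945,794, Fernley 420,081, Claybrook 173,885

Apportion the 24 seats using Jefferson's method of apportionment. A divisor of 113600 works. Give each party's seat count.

Stonebridge=2, Millford=8, Pinehurst=1, Oakdale=1, Rivermont=8, Fernley=3, Claybrook=1

With modified divisor 113600: modified quotas Stonebridge 2.063, Millford 8.724, Pinehurst 1.690, Oakdale 1.793, Rivermont 8.326, Fernley 3.698, Claybrook 1.531.
Rounding down: Stonebridge 2, Millford 8, Pinehurst 1, Oakdale 1, Rivermont 8, Fernley 3, Claybrook 1 (total 24).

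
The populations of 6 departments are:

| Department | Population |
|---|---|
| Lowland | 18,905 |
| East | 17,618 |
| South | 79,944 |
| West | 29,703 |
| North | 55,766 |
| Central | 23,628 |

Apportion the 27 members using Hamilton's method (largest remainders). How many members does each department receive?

The standard divisor is 225564/27 ≈ 8354.222.
Standard quotas: Lowland 2.2629, East 2.1089, South 9.5693, West 3.5554, North 6.6752, Central 2.8283.
Lower quotas: Lowland 2, East 2, South 9, West 3, North 6, Central 2 (sum 24, leaving 3 seats).
Remainders in descending order: Central 0.8283, North 0.6752, South 0.5693, West 0.5554, Lowland 0.2629, East 0.1089.
The surplus seats go to Central, North, South.

Lowland 2; East 2; South 10; West 3; North 7; Central 3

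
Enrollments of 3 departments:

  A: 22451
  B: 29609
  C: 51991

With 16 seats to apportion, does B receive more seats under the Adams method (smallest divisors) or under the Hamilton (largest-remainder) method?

Adams: A 4, B 4, C 8.
Hamilton: A 3, B 5, C 8.
B gets 4 under Adams and 5 under Hamilton.

Hamilton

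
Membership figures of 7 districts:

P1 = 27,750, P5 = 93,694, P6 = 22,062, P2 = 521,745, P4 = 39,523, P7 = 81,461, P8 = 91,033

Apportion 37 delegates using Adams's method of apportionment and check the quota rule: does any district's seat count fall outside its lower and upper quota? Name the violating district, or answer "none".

P2

Standard quotas: P1 1.170, P5 3.952, P6 0.930, P2 22.005, P4 1.667, P7 3.436, P8 3.839.
Adams allocation: P1 2, P5 4, P6 1, P2 20, P4 2, P7 4, P8 4.
P2 has quota 22.005 (lower 22, upper 23) but receives 20 — outside the quota interval.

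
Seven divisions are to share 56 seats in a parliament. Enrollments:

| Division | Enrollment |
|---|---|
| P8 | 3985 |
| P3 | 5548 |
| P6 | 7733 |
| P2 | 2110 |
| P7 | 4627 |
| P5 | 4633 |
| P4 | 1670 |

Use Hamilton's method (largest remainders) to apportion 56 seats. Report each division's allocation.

P8=7; P3=10; P6=14; P2=4; P7=9; P5=9; P4=3

Total 30306; standard divisor 30306/56 ≈ 541.179.
Standard quotas: P8 7.3636, P3 10.2517, P6 14.2892, P2 3.8989, P7 8.5499, P5 8.5609, P4 3.0859.
Lower quotas: P8 7, P3 10, P6 14, P2 3, P7 8, P5 8, P4 3 (sum 53, leaving 3 seats).
Remainders in descending order: P2 0.8989, P5 0.5609, P7 0.5499, P8 0.3636, P6 0.2892, P3 0.2517, P4 0.0859.
Largest remainders: P2, P5, P7 receive the extra seats.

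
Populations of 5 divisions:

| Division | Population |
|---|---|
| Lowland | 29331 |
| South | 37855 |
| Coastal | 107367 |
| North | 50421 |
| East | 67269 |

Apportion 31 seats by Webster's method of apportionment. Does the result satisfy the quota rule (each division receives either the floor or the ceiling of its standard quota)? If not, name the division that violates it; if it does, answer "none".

Standard quotas: Lowland 3.111, South 4.016, Coastal 11.389, North 5.348, East 7.136.
Webster allocation: Lowland 3, South 4, Coastal 12, North 5, East 7.
Every allocation lies between the lower and upper quota.

none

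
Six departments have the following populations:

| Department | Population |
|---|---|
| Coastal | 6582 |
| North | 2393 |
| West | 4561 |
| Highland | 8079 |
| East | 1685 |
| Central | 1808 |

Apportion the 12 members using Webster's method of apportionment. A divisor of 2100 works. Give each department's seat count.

Coastal 3, North 1, West 2, Highland 4, East 1, Central 1

With modified divisor 2100: modified quotas Coastal 3.134, North 1.140, West 2.172, Highland 3.847, East 0.802, Central 0.861.
Rounding to the nearest integer: Coastal 3, North 1, West 2, Highland 4, East 1, Central 1 (total 12).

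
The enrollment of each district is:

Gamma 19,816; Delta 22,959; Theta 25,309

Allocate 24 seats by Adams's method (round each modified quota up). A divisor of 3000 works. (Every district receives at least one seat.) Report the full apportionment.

With modified divisor 3000: modified quotas Gamma 6.605, Delta 7.653, Theta 8.436.
Rounding up: Gamma 7, Delta 8, Theta 9 (total 24).

Gamma 7, Delta 8, Theta 9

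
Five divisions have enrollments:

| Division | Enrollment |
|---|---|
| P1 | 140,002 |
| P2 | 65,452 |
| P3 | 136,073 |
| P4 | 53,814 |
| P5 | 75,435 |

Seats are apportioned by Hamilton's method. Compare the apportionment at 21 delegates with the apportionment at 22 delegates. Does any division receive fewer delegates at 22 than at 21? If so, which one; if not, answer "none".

At 21 seats: P1 6, P2 3, P3 6, P4 3, P5 3.
At 22 seats: P1 7, P2 3, P3 6, P4 2, P5 4.
P4 drops from 3 to 2.

P4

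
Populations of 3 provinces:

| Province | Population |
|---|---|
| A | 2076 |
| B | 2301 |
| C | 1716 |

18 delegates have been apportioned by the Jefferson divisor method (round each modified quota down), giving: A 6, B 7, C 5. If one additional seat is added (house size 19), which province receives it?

A

Priority for the next seat is population ÷ (current seats + 1).
Priorities: A 296.571, B 287.625, C 286.000.
Highest priority: A.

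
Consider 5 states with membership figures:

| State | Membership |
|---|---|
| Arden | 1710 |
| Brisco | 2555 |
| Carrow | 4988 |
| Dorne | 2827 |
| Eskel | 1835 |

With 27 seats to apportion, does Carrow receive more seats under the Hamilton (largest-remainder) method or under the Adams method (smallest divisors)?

Hamilton: Arden 3, Brisco 5, Carrow 10, Dorne 5, Eskel 4.
Adams: Arden 4, Brisco 5, Carrow 9, Dorne 5, Eskel 4.
Carrow gets 10 under Hamilton and 9 under Adams.

Hamilton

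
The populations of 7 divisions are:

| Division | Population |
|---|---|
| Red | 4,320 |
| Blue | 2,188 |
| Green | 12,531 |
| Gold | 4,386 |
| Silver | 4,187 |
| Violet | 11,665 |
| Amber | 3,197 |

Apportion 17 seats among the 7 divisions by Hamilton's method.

The standard divisor is 42474/17 ≈ 2498.471.
Standard quotas: Red 1.7291, Blue 0.8757, Green 5.0155, Gold 1.7555, Silver 1.6758, Violet 4.6689, Amber 1.2796.
Lower quotas: Red 1, Blue 0, Green 5, Gold 1, Silver 1, Violet 4, Amber 1 (sum 13, leaving 4 seats).
Remainders in descending order: Blue 0.8757, Gold 0.7555, Red 0.7291, Silver 0.6758, Violet 0.6689, Amber 0.2796, Green 0.0155.
Largest remainders: Blue, Gold, Red, Silver receive the extra seats.

Red: 2, Blue: 1, Green: 5, Gold: 2, Silver: 2, Violet: 4, Amber: 1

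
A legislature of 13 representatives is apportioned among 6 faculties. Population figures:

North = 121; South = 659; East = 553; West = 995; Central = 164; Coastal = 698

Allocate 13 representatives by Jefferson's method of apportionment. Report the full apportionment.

Standard divisor 3190/13 ≈ 245.385; standard quotas: North 0.493, South 2.686, East 2.254, West 4.055, Central 0.668, Coastal 2.845.
Rounding down gives 0, 2, 2, 4, 0, 2 = 10 seats, so the divisor must be adjusted.
With modified divisor 190: modified quotas North 0.637, South 3.468, East 2.911, West 5.237, Central 0.863, Coastal 3.674.
Rounding down: North 0, South 3, East 2, West 5, Central 0, Coastal 3 (total 13).

North: 0, South: 3, East: 2, West: 5, Central: 0, Coastal: 3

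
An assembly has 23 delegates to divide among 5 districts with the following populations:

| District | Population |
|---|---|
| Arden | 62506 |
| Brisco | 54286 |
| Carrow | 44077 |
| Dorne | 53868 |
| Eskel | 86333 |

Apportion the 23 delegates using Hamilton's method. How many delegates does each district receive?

Total 301070; standard divisor 301070/23 = 13090.
Standard quotas: Arden 4.7751, Brisco 4.1471, Carrow 3.3672, Dorne 4.1152, Eskel 6.5953.
Lower quotas: Arden 4, Brisco 4, Carrow 3, Dorne 4, Eskel 6 (sum 21, leaving 2 seats).
Remainders in descending order: Arden 0.7751, Eskel 0.5953, Carrow 0.3672, Brisco 0.1471, Dorne 0.1152.
Largest remainders: Arden, Eskel receive the extra seats.

Arden 5; Brisco 4; Carrow 3; Dorne 4; Eskel 7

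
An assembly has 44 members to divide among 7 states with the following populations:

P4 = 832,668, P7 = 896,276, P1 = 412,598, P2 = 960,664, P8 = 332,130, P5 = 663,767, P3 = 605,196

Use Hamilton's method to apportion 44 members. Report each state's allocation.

Total 4703299; standard divisor 4703299/44 ≈ 106893.159.
Standard quotas: P4 7.7897, P7 8.3848, P1 3.8599, P2 8.9871, P8 3.1071, P5 6.2096, P3 5.6617.
Lower quotas: P4 7, P7 8, P1 3, P2 8, P8 3, P5 6, P3 5 (sum 40, leaving 4 seats).
Remainders in descending order: P2 0.9871, P1 0.8599, P4 0.7897, P3 0.6617, P7 0.3848, P5 0.2096, P8 0.1071.
The surplus seats go to P2, P1, P4, P3.

P4: 8; P7: 8; P1: 4; P2: 9; P8: 3; P5: 6; P3: 6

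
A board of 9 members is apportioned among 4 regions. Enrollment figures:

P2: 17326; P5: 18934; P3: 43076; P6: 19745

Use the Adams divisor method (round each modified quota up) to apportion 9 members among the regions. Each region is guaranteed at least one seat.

Standard divisor 99081/9 ≈ 11009; standard quotas: P2 1.574, P5 1.720, P3 3.913, P6 1.794.
Rounding up gives 2, 2, 4, 2 = 10 seats, so the divisor must be adjusted.
With modified divisor 15800: modified quotas P2 1.097, P5 1.198, P3 2.726, P6 1.250.
Rounding up: P2 2, P5 2, P3 3, P6 2 (total 9).

P2 2, P5 2, P3 3, P6 2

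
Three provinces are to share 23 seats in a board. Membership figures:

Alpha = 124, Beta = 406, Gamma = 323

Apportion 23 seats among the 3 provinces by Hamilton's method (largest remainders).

The standard divisor is 853/23 ≈ 37.087.
Standard quotas: Alpha 3.343, Beta 10.947, Gamma 8.709.
Lower quotas: Alpha 3, Beta 10, Gamma 8 (sum 21, leaving 2 seats).
Remainders in descending order: Beta 0.947, Gamma 0.709, Alpha 0.343.
Largest remainders: Beta, Gamma receive the extra seats.

Alpha=3; Beta=11; Gamma=9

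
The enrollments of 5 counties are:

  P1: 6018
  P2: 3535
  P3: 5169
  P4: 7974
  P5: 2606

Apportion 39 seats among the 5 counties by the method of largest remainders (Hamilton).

P1=9, P2=6, P3=8, P4=12, P5=4

The standard divisor is 25302/39 ≈ 648.769.
Standard quotas: P1 9.2760, P2 5.4488, P3 7.9674, P4 12.2910, P5 4.0168.
Lower quotas: P1 9, P2 5, P3 7, P4 12, P5 4 (sum 37, leaving 2 seats).
Remainders in descending order: P3 0.9674, P2 0.4488, P4 0.2910, P1 0.2760, P5 0.0168.
Largest remainders: P3, P2 receive the extra seats.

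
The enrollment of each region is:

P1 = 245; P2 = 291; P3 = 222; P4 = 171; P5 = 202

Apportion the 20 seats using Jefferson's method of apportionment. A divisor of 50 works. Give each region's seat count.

With modified divisor 50: modified quotas P1 4.900, P2 5.820, P3 4.440, P4 3.420, P5 4.040.
Rounding down: P1 4, P2 5, P3 4, P4 3, P5 4 (total 20).

P1 4; P2 5; P3 4; P4 3; P5 4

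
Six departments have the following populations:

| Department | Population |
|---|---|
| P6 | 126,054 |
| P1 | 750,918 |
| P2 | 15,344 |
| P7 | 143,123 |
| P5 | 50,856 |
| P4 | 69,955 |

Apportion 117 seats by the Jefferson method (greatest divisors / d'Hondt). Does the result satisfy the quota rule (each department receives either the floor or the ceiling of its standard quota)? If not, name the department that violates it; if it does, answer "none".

P1

Standard quotas: P6 12.755, P1 75.985, P2 1.553, P7 14.483, P5 5.146, P4 7.079.
Jefferson allocation: P6 13, P1 77, P2 1, P7 14, P5 5, P4 7.
P1 has quota 75.985 (lower 75, upper 76) but receives 77 — outside the quota interval.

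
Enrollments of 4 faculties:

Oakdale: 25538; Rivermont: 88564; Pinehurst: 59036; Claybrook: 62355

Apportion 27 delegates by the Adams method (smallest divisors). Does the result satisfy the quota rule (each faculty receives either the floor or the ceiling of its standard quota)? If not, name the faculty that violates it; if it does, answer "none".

Standard quotas: Oakdale 2.928, Rivermont 10.154, Pinehurst 6.769, Claybrook 7.149.
Adams allocation: Oakdale 3, Rivermont 10, Pinehurst 7, Claybrook 7.
Every allocation lies between the lower and upper quota.

none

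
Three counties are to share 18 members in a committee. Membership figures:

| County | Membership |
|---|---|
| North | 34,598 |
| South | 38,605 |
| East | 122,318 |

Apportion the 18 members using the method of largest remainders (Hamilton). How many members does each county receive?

North 3, South 4, East 11

The standard divisor is 195521/18 ≈ 10862.278.
Standard quotas: North 3.1852, South 3.5540, East 11.2608.
Lower quotas: North 3, South 3, East 11 (sum 17, leaving 1 seat).
Remainders in descending order: South 0.5540, East 0.2608, North 0.1852.
Largest remainder: South receives the extra seat.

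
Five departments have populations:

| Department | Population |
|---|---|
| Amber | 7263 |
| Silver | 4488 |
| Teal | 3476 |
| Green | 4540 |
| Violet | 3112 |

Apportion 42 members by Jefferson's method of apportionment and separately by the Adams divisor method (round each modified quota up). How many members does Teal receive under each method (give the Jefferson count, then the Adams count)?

Jefferson: Amber 14, Silver 8, Teal 6, Green 8, Violet 6.
Adams: Amber 13, Silver 8, Teal 7, Green 8, Violet 6.
Teal gets 6 under Jefferson and 7 under Adams.

6 and 7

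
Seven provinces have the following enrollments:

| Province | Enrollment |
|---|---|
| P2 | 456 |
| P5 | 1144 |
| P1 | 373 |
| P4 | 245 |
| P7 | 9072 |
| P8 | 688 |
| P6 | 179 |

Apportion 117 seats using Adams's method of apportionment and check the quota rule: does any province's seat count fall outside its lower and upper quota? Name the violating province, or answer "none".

P7

Standard quotas: P2 4.389, P5 11.010, P1 3.590, P4 2.358, P7 87.310, P8 6.621, P6 1.723.
Adams allocation: P2 5, P5 11, P1 4, P4 3, P7 85, P8 7, P6 2.
P7 has quota 87.310 (lower 87, upper 88) but receives 85 — outside the quota interval.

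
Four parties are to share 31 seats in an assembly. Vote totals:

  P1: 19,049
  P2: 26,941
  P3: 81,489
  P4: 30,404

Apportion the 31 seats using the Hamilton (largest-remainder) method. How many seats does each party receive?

P1=4, P2=5, P3=16, P4=6

The standard divisor is 157883/31 = 5093.
Standard quotas: P1 3.7402, P2 5.2898, P3 16.0002, P4 5.9698.
Lower quotas: P1 3, P2 5, P3 16, P4 5 (sum 29, leaving 2 seats).
Remainders in descending order: P4 0.9698, P1 0.7402, P2 0.2898, P3 0.0002.
Largest remainders: P4, P1 receive the extra seats.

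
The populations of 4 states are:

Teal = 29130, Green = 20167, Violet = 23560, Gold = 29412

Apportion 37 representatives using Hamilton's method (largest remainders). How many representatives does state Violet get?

Standard divisor: 102269 ÷ 37 ≈ 2764.027.
Standard quotas: Teal 10.5390, Green 7.2962, Violet 8.5238, Gold 10.6410.
Lower quotas: Teal 10, Green 7, Violet 8, Gold 10 (sum 35, leaving 2 seats).
Remainders in descending order: Gold 0.6410, Teal 0.5390, Violet 0.5238, Green 0.2962.
The surplus seats go to Gold, Teal.
Violet receives 8.

8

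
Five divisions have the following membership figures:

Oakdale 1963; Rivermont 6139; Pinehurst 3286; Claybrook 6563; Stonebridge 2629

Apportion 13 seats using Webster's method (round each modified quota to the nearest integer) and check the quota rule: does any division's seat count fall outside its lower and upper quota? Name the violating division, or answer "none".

Standard quotas: Oakdale 1.240, Rivermont 3.878, Pinehurst 2.076, Claybrook 4.146, Stonebridge 1.661.
Webster allocation: Oakdale 1, Rivermont 4, Pinehurst 2, Claybrook 4, Stonebridge 2.
Every allocation lies between the lower and upper quota.

none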